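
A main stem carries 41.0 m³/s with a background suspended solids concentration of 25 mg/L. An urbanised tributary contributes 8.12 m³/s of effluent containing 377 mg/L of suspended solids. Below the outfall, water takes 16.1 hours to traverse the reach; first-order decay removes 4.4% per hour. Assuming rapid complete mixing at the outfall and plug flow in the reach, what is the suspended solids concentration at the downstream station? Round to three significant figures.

Conservation of mass: C = (41.00·25.00 + 8.120·377.0) / 49.12 = 4086/49.12 = 83.19 mg/L.
4.4%/h lost → k = −ln(1 − 0.044) = 0.04500 h⁻¹.
Decay over the reach: 83.19·exp(−kt) = 83.19·0.4846 = 40.31 mg/L.

40.3 mg/L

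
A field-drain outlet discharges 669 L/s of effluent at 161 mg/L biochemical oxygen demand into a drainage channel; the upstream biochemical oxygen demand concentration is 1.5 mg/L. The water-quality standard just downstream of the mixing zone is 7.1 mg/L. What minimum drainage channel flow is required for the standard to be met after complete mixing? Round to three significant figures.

Set C_mix = 7.1: (Q·1.500 + 669.0·161.0) / (Q + 669.0) = 7.1
→ Q = 669.0·(161.0 − 7.1)/(7.1 − 1.500) = 18390 L/s.

18400 L/s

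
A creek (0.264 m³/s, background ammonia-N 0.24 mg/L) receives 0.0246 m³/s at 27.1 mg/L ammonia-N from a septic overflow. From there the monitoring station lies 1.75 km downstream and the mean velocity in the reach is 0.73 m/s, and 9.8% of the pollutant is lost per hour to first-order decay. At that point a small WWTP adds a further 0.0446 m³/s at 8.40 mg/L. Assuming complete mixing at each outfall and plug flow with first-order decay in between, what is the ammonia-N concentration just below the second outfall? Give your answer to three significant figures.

Flow-weighted average: C = (0.2640·0.2400 + 0.02460·27.10) / 0.2886 = 0.7300/0.2886 = 2.530 mg/L; combined flow 0.2886 m³/s.
Travel time t = 1.75·1000 / 0.73 = 2397 s = 0.6659 h.
9.8%/h lost → k = −ln(1 − 0.098) = 0.1031 h⁻¹.
First-order decay: C = 2.530·exp(−k·t) = 2.530·0.9336 = 2.362 mg/L.
Second outfall: C = (0.2886·2.362 + 0.04460·8.400)/0.3332 = 3.170 mg/L.

3.17 mg/L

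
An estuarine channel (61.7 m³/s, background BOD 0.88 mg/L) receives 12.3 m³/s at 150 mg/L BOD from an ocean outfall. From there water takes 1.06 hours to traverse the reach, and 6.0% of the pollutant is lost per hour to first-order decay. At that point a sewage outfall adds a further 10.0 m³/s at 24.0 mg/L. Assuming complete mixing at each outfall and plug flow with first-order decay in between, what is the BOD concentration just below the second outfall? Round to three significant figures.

Flow-weighted average: C = (61.70·0.8800 + 12.30·150.0) / 74.00 = 1899/74.00 = 25.67 mg/L; combined flow 74.00 m³/s.
6.0%/h lost → k = −ln(1 − 0.06) = 0.06188 h⁻¹.
First-order decay: C = 25.67·exp(−k·t) = 25.67·0.9365 = 24.04 mg/L.
At the second outfall, C = (74.00·24.04 + 10.00·24.00) / (74.00 + 10.00) = 24.03 mg/L.

24.0 mg/L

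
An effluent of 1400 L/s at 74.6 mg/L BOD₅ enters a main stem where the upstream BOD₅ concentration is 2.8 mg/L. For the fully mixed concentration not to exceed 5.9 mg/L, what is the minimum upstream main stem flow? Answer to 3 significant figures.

31000 L/s

Set C_mix = 5.9: (Q·2.800 + 1400·74.60) / (Q + 1400) = 5.9
→ Q = 1400·(74.60 − 5.9)/(5.9 − 2.800) = 31030 L/s.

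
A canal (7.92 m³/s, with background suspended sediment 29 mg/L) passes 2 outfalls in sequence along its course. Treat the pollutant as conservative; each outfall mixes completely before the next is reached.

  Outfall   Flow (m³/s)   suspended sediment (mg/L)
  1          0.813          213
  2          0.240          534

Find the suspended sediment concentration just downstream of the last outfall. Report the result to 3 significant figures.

59.2 mg/L

Outfall 1: combined Q = 8.733 m³/s; C = (7.920·29.00 + 0.8130·213.0)/8.733 = 46.13 mg/L.
Outfall 2: combined Q = 8.973 m³/s; C = (8.733·46.13 + 0.2400·534.0)/8.973 = 59.18 mg/L.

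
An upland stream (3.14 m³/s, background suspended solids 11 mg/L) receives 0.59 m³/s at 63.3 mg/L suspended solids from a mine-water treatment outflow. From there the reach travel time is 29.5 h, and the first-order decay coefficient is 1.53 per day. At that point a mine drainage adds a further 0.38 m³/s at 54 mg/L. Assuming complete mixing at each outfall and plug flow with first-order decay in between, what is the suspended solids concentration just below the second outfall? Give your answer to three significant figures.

7.66 mg/L

Mass balance: C = (3.140·11.00 + 0.5900·63.30) / 3.730 = 71.89/3.730 = 19.27 mg/L; combined flow 3.730 m³/s.
After decay, C = 19.27 × e^(−kt) = 19.27 × 0.1525 = 2.939 mg/L.
Second outfall: C = (3.730·2.939 + 0.3800·54.00)/4.110 = 7.660 mg/L.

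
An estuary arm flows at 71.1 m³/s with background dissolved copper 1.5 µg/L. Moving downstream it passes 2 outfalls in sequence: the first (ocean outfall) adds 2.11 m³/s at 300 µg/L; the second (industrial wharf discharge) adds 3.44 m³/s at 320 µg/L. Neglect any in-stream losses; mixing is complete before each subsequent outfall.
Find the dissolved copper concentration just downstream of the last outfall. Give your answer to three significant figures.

24.0 µg/L

After outfall 1: Q = 71.10 + 2.110 = 73.21 m³/s; C = (71.10·1.500 + 2.110·300.0)/73.21 = 10.10 µg/L.
After outfall 2: Q = 73.21 + 3.440 = 76.65 m³/s; C = (73.21·10.10 + 3.440·320.0)/76.65 = 24.01 µg/L.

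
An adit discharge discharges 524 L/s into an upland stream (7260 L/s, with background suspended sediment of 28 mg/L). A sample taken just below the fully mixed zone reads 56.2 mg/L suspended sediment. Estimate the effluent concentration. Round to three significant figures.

447 mg/L

Mass balance: 7260·28.00 + 524.0·Cₑ = 7784·56.20
→ Cₑ = (7784·56.20 − 7260·28.00) / 524.0 = 446.9 mg/L.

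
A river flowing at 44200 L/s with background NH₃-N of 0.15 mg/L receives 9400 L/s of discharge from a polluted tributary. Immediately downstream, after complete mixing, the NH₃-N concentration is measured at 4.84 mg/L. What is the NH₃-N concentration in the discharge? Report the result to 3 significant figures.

Mass balance: 44200·0.1500 + 9400·Cₑ = 53600·4.840
→ Cₑ = (53600·4.840 − 44200·0.1500) / 9400 = 26.89 mg/L.

26.9 mg/L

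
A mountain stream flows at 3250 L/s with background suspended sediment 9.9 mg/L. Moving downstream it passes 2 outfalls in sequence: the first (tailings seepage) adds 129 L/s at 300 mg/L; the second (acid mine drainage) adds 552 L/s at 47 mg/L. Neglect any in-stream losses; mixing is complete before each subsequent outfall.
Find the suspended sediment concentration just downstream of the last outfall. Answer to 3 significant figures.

24.6 mg/L

Below outfall 1: Q → 3379 L/s, C = (3250·9.900 + 129.0·300.0)/3379 = 20.98 mg/L.
Below outfall 2: Q → 3931 L/s, C = (3379·20.98 + 552.0·47.00)/3931 = 24.63 mg/L.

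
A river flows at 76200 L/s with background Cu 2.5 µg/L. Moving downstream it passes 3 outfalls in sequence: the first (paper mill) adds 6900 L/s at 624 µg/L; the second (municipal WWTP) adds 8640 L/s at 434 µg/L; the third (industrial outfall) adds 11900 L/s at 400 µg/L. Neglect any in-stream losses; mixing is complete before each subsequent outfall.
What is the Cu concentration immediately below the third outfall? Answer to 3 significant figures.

125 µg/L

Outfall 1: combined Q = 83100 L/s; C = (76200·2.500 + 6900·624.0)/83100 = 54.10 µg/L.
Outfall 2: combined Q = 91740 L/s; C = (83100·54.10 + 8640·434.0)/91740 = 89.88 µg/L.
Outfall 3: combined Q = 103600 L/s; C = (91740·89.88 + 11900·400.0)/103600 = 125.5 µg/L.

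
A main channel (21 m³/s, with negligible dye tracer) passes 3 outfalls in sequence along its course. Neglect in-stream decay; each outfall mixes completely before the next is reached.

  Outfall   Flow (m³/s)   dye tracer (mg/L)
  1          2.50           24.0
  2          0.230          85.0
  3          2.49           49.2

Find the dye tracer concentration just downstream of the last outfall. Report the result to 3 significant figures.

7.71 mg/L

After outfall 1: Q = 21.00 + 2.500 = 23.50 m³/s; C = (21.00·0 + 2.500·24.00)/23.50 = 2.553 mg/L.
After outfall 2: Q = 23.50 + 0.2300 = 23.73 m³/s; C = (23.50·2.553 + 0.2300·85.00)/23.73 = 3.352 mg/L.
After outfall 3: Q = 23.73 + 2.490 = 26.22 m³/s; C = (23.73·3.352 + 2.490·49.20)/26.22 = 7.706 mg/L.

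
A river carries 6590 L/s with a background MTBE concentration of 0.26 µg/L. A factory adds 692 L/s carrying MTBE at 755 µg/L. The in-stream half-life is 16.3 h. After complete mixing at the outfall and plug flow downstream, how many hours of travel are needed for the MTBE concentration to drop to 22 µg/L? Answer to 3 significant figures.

27.9 h

After mixing, C = (6590·0.2600 + 692.0·755.0) / 7282 = 524200/7282 = 71.98 µg/L.
Half-life 16.3 h → k = ln 2 / 16.3 = 0.04252 h⁻¹ = 1.021 d⁻¹.
71.98·exp(−k·t) = 22 → t = ln(71.98/22)/k = 100400 s = 27.88 h.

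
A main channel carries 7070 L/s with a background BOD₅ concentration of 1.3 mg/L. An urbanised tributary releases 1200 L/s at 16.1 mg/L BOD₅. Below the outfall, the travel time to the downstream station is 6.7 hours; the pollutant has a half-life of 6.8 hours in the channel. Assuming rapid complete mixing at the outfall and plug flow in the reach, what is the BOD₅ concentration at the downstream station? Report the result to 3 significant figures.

Flow-weighted average: C = (7070·1.300 + 1200·16.10) / 8270 = 28510/8270 = 3.448 mg/L.
Half-life 6.8 h → k = ln 2 / 6.8 = 0.1019 h⁻¹ = 2.446 d⁻¹.
First-order decay: C = 3.448·exp(−k·t) = 3.448·0.5051 = 1.741 mg/L.

1.74 mg/L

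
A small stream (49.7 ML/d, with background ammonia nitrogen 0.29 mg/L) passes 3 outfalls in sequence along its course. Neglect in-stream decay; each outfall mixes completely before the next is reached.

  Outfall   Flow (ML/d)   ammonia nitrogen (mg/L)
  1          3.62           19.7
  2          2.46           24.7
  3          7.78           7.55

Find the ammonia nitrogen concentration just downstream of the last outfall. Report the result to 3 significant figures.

3.23 mg/L

After outfall 1: Q = 49.70 + 3.620 = 53.32 ML/d; C = (49.70·0.2900 + 3.620·19.70)/53.32 = 1.608 mg/L.
After outfall 2: Q = 53.32 + 2.460 = 55.78 ML/d; C = (53.32·1.608 + 2.460·24.70)/55.78 = 2.626 mg/L.
After outfall 3: Q = 55.78 + 7.780 = 63.56 ML/d; C = (55.78·2.626 + 7.780·7.550)/63.56 = 3.229 mg/L.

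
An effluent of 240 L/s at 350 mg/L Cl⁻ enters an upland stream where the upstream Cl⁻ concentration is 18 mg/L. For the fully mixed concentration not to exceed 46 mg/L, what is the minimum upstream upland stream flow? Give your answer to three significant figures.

Set C_mix = 46: (Q·18.00 + 240.0·350.0) / (Q + 240.0) = 46
→ Q = 240.0·(350.0 − 46)/(46 − 18.00) = 2606 L/s.

2610 L/s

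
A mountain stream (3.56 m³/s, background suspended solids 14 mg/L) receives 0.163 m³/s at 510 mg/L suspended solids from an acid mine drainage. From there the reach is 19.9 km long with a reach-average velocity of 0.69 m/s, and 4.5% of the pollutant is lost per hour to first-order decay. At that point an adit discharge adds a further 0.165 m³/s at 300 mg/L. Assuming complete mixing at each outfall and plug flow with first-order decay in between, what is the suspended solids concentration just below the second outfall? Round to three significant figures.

36.4 mg/L

After mixing, C = (3.560·14.00 + 0.1630·510.0) / 3.723 = 133.0/3.723 = 35.72 mg/L; combined flow 3.723 m³/s.
Travel time t = 19.9·1000 / 0.69 = 28840 s = 8.011 h.
4.5%/h lost → k = −ln(1 − 0.045) = 0.04604 h⁻¹.
Applying C = C₀e^(−kt): 35.72 × 0.6915 = 24.70 mg/L.
At the second outfall, C = (3.723·24.70 + 0.1650·300.0) / (3.723 + 0.1650) = 36.38 mg/L.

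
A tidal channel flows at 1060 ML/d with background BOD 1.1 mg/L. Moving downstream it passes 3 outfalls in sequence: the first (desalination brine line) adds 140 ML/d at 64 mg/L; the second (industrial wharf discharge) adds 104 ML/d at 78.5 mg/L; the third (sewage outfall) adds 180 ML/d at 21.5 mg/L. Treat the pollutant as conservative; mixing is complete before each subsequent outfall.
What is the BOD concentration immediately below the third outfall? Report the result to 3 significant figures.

14.9 mg/L

After outfall 1: Q = 1060 + 140.0 = 1200 ML/d; C = (1060·1.100 + 140.0·64.00)/1200 = 8.438 mg/L.
After outfall 2: Q = 1200 + 104.0 = 1304 ML/d; C = (1200·8.438 + 104.0·78.50)/1304 = 14.03 mg/L.
After outfall 3: Q = 1304 + 180.0 = 1484 ML/d; C = (1304·14.03 + 180.0·21.50)/1484 = 14.93 mg/L.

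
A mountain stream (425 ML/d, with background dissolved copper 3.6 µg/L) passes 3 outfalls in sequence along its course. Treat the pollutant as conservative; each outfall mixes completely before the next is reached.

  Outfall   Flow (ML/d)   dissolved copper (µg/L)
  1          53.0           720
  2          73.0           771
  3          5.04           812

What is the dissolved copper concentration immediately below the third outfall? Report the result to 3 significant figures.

Below outfall 1: Q → 478.0 ML/d, C = (425.0·3.600 + 53.00·720.0)/478.0 = 83.03 µg/L.
Below outfall 2: Q → 551.0 ML/d, C = (478.0·83.03 + 73.00·771.0)/551.0 = 174.2 µg/L.
Below outfall 3: Q → 556.0 ML/d, C = (551.0·174.2 + 5.040·812.0)/556.0 = 180.0 µg/L.

180 µg/L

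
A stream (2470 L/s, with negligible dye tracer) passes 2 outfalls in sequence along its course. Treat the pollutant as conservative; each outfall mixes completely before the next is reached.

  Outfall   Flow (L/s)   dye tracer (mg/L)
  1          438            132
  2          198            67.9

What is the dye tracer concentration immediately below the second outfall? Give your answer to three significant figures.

After outfall 1: Q = 2470 + 438.0 = 2908 L/s; C = (2470·0 + 438.0·132.0)/2908 = 19.88 mg/L.
After outfall 2: Q = 2908 + 198.0 = 3106 L/s; C = (2908·19.88 + 198.0·67.90)/3106 = 22.94 mg/L.

22.9 mg/L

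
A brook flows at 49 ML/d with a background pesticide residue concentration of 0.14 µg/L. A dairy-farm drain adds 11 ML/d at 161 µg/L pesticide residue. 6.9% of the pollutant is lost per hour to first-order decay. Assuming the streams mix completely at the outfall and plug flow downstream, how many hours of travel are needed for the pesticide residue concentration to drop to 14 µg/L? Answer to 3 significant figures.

10.5 h

Flow-weighted average: C = (49.00·0.1400 + 11.00·161.0) / 60.00 = 1778/60.00 = 29.63 µg/L.
6.9%/h lost → k = −ln(1 − 0.069) = 0.07150 h⁻¹.
29.63·exp(−k·t) = 14 → t = ln(29.63/14)/k = 37750 s = 10.49 h.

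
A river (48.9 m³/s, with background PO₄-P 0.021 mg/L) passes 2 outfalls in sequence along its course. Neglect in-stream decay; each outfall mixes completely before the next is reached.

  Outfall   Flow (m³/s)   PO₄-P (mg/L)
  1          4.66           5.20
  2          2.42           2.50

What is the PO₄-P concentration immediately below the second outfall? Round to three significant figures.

0.559 mg/L

After outfall 1: Q = 48.90 + 4.660 = 53.56 m³/s; C = (48.90·0.02100 + 4.660·5.200)/53.56 = 0.4716 mg/L.
After outfall 2: Q = 53.56 + 2.420 = 55.98 m³/s; C = (53.56·0.4716 + 2.420·2.500)/55.98 = 0.5593 mg/L.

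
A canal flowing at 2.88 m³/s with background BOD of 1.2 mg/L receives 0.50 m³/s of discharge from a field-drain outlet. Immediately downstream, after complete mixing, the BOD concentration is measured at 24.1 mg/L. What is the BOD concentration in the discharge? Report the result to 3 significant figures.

Mass balance: 2.880·1.200 + 0.5000·Cₑ = 3.380·24.10
→ Cₑ = (3.380·24.10 − 2.880·1.200) / 0.5000 = 156.0 mg/L.

156 mg/L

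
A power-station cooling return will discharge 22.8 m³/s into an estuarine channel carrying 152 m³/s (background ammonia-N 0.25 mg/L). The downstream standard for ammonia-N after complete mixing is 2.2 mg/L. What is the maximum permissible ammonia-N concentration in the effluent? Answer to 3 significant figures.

At the limit, (Qr·Cr + Qe·Cₑ)/(Qr + Qe) = 2.2:
Cₑ = (174.8·2.2 − 152.0·0.2500) / 22.80 = 15.20 mg/L.

15.2 mg/L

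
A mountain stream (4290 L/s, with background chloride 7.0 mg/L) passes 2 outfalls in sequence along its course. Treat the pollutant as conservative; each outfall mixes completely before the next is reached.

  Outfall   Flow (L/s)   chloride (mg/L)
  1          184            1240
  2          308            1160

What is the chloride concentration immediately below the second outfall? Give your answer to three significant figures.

Below outfall 1: Q → 4474 L/s, C = (4290·7.000 + 184.0·1240)/4474 = 57.71 mg/L.
Below outfall 2: Q → 4782 L/s, C = (4474·57.71 + 308.0·1160)/4782 = 128.7 mg/L.

129 mg/L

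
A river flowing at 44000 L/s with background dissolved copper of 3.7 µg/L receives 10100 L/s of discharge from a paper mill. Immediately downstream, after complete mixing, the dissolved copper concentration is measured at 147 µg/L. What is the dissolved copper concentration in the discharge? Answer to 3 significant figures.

771 µg/L

Mass balance: 44000·3.700 + 10100·Cₑ = 54100·147.0
→ Cₑ = (54100·147.0 − 44000·3.700) / 10100 = 771.3 µg/L.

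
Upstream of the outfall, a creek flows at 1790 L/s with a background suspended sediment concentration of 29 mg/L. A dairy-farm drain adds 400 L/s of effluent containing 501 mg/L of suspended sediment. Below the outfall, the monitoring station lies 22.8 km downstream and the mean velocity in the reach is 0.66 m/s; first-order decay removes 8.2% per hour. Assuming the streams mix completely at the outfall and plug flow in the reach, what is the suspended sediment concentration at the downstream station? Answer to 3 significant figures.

Mixed concentration C = ΣQC/ΣQ = (1790·29.00 + 400.0·501.0) / 2190 = 252300/2190 = 115.2 mg/L.
Travel time t = 22.8·1000 / 0.66 = 34550 s = 9.596 h.
8.2%/h lost → k = −ln(1 − 0.082) = 0.08556 h⁻¹.
Applying C = C₀e^(−kt): 115.2 × 0.4400 = 50.69 mg/L.

50.7 mg/L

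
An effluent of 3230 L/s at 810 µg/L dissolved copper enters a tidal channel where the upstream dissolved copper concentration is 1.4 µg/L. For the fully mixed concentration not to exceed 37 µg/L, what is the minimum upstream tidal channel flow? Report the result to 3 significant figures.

70100 L/s

Set C_mix = 37: (Q·1.400 + 3230·810.0) / (Q + 3230) = 37
→ Q = 3230·(810.0 − 37)/(37 − 1.400) = 70130 L/s.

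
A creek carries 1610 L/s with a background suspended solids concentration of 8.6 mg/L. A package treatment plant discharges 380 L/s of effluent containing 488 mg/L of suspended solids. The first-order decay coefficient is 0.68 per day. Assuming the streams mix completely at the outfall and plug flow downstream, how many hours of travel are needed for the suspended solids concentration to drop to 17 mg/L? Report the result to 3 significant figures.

Mass balance: C = (1610·8.600 + 380.0·488.0) / 1990 = 199300/1990 = 100.1 mg/L.
100.1·exp(−k·t) = 17 → t = ln(100.1/17)/k = 225300 s = 62.59 h.

62.6 h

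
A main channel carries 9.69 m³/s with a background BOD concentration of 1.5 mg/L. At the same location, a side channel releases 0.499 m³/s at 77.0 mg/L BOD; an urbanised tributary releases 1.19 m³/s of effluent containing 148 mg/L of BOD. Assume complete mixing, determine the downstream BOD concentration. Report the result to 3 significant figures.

20.1 mg/L

Mass balance: C = (9.690·1.500 + 0.4990·77.00 + 1.190·148.0) / 11.38 = 229.1/11.38 = 20.13 mg/L.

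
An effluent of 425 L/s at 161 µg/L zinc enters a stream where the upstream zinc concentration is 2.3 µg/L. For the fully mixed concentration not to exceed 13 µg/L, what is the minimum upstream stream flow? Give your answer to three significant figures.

Set C_mix = 13: (Q·2.300 + 425.0·161.0) / (Q + 425.0) = 13
→ Q = 425.0·(161.0 − 13)/(13 − 2.300) = 5879 L/s.

5880 L/s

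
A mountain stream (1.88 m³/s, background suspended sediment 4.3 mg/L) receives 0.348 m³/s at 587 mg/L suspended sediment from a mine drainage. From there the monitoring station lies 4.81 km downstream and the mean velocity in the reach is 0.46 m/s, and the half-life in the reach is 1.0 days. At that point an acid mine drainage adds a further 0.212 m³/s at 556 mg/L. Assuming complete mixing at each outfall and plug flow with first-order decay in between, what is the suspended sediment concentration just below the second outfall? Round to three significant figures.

128 mg/L

Mass balance: C = (1.880·4.300 + 0.3480·587.0) / 2.228 = 212.4/2.228 = 95.31 mg/L; combined flow 2.228 m³/s.
Travel time t = 4.81·1000 / 0.46 = 10460 s = 2.905 h.
Half-life 1.0 d → k = ln 2 / 1.0 = 0.6931 d⁻¹.
After decay, C = 95.31 × e^(−kt) = 95.31 × 0.9195 = 87.64 mg/L.
At the second outfall, C = (2.228·87.64 + 0.2120·556.0) / (2.228 + 0.2120) = 128.3 mg/L.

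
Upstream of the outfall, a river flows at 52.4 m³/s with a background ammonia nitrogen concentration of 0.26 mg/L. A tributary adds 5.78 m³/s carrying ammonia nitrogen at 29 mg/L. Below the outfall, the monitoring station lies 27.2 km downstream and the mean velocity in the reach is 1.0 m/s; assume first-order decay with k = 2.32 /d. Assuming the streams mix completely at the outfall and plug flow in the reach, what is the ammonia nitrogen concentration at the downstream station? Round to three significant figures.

1.50 mg/L

Mixed concentration C = ΣQC/ΣQ = (52.40·0.2600 + 5.780·29.00) / 58.18 = 181.2/58.18 = 3.115 mg/L.
Travel time t = 27.2·1000 / 1.0 = 27200 s = 7.556 h.
Applying C = C₀e^(−kt): 3.115 × 0.4817 = 1.501 mg/L.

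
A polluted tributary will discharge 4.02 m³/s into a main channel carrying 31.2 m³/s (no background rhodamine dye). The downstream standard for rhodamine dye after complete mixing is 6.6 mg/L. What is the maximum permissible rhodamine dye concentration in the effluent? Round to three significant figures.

57.8 mg/L

At the limit, (Qr·Cr + Qe·Cₑ)/(Qr + Qe) = 6.6:
Cₑ = (35.22·6.6 − 31.20·0) / 4.020 = 57.82 mg/L.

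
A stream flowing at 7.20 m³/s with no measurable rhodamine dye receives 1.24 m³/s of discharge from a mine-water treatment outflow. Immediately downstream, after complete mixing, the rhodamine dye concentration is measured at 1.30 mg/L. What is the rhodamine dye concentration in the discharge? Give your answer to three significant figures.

Mass balance: 7.200·0 + 1.240·Cₑ = 8.440·1.300
→ Cₑ = (8.440·1.300 − 7.200·0) / 1.240 = 8.848 mg/L.

8.85 mg/L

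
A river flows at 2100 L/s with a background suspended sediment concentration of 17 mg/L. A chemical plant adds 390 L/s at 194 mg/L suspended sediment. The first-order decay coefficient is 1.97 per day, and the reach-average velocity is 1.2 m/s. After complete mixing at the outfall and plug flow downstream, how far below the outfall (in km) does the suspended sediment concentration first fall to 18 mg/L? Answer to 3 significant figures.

Conservation of mass: C = (2100·17.00 + 390.0·194.0) / 2490 = 111400/2490 = 44.72 mg/L.
Set 44.72·exp(−k·t) = 18 → t = ln(44.72/18)/k = 39920 s = 11.09 h.
Distance = v·t = 1.2·39920 = 47900 m = 47.90 km.

47.9 km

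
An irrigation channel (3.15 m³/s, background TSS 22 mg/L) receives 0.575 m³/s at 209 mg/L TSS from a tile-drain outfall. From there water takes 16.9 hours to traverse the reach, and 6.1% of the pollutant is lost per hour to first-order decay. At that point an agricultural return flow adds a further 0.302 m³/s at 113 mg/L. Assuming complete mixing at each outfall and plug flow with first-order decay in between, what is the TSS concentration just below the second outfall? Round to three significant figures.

Mass balance: C = (3.150·22.00 + 0.5750·209.0) / 3.725 = 189.5/3.725 = 50.87 mg/L; combined flow 3.725 m³/s.
6.1%/h lost → k = −ln(1 − 0.061) = 0.06294 h⁻¹.
Decay over the reach: 50.87·exp(−kt) = 50.87·0.3452 = 17.56 mg/L.
Second outfall: C = (3.725·17.56 + 0.3020·113.0)/4.027 = 24.72 mg/L.

24.7 mg/L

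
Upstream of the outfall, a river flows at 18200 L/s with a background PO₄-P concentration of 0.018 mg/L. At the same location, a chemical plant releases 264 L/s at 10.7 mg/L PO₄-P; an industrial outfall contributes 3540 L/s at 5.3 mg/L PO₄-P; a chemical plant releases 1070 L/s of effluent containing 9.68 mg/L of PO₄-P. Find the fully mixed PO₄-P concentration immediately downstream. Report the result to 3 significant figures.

1.40 mg/L

Mass balance: C = (18200·0.01800 + 264.0·10.70 + 3540·5.300 + 1070·9.680) / 23070 = 32270/23070 = 1.399 mg/L.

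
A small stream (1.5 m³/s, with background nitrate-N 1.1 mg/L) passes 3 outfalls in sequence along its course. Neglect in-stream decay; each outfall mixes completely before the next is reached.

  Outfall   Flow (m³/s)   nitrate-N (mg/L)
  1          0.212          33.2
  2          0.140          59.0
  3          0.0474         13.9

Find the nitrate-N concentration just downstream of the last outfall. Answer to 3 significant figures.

9.27 mg/L

Below outfall 1: Q → 1.712 m³/s, C = (1.500·1.100 + 0.2120·33.20)/1.712 = 5.075 mg/L.
Below outfall 2: Q → 1.852 m³/s, C = (1.712·5.075 + 0.1400·59.00)/1.852 = 9.151 mg/L.
Below outfall 3: Q → 1.899 m³/s, C = (1.852·9.151 + 0.04740·13.90)/1.899 = 9.270 mg/L.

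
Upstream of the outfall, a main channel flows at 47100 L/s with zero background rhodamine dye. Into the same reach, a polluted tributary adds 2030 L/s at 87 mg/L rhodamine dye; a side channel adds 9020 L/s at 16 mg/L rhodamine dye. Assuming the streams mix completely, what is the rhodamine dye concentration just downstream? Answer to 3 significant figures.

5.52 mg/L

Mixed concentration C = ΣQC/ΣQ = (47100·0 + 2030·87.00 + 9020·16.00) / 58150 = 320900/58150 = 5.519 mg/L.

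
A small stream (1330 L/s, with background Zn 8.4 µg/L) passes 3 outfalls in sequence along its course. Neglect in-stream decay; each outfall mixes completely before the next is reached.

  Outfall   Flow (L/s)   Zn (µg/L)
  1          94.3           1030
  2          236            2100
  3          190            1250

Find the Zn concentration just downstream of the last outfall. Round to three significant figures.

455 µg/L

After outfall 1: Q = 1330 + 94.30 = 1424 L/s; C = (1330·8.400 + 94.30·1030)/1424 = 76.04 µg/L.
After outfall 2: Q = 1424 + 236.0 = 1660 L/s; C = (1424·76.04 + 236.0·2100)/1660 = 363.7 µg/L.
After outfall 3: Q = 1660 + 190.0 = 1850 L/s; C = (1660·363.7 + 190.0·1250)/1850 = 454.7 µg/L.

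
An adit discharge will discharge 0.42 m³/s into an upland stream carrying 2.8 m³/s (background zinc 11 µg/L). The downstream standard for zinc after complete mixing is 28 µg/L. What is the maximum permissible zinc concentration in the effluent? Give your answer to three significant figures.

At the limit, (Qr·Cr + Qe·Cₑ)/(Qr + Qe) = 28:
Cₑ = (3.220·28 − 2.800·11.00) / 0.4200 = 141.3 µg/L.

141 µg/L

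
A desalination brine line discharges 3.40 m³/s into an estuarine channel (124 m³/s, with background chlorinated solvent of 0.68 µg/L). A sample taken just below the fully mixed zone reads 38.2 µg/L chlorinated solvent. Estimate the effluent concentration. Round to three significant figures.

1410 µg/L

Mass balance: 124.0·0.6800 + 3.400·Cₑ = 127.4·38.20
→ Cₑ = (127.4·38.20 − 124.0·0.6800) / 3.400 = 1407 µg/L.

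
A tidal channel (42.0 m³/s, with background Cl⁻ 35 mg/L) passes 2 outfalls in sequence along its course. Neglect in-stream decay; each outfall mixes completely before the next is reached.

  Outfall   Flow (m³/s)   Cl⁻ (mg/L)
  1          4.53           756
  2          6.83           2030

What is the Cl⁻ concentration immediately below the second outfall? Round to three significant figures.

352 mg/L

Outfall 1: combined Q = 46.53 m³/s; C = (42.00·35.00 + 4.530·756.0)/46.53 = 105.2 mg/L.
Outfall 2: combined Q = 53.36 m³/s; C = (46.53·105.2 + 6.830·2030)/53.36 = 351.6 mg/L.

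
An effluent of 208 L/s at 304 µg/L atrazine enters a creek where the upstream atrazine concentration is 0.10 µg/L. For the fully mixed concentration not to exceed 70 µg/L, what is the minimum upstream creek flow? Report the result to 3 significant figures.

Set C_mix = 70: (Q·0.1000 + 208.0·304.0) / (Q + 208.0) = 70
→ Q = 208.0·(304.0 − 70)/(70 − 0.1000) = 696.3 L/s.

696 L/s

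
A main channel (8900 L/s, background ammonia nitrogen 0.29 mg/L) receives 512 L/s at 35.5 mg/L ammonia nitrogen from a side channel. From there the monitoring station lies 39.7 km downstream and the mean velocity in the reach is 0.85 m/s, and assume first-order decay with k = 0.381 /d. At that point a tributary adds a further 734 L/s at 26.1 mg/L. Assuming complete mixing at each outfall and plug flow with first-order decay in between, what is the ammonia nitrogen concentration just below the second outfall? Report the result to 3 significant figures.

3.55 mg/L

Flow-weighted average: C = (8900·0.2900 + 512.0·35.50) / 9412 = 20760/9412 = 2.205 mg/L; combined flow 9412 L/s.
Travel time t = 39.7·1000 / 0.85 = 46710 s = 12.97 h.
Decay over the reach: 2.205·exp(−kt) = 2.205·0.8139 = 1.795 mg/L.
Second outfall: C = (9412·1.795 + 734.0·26.10)/10150 = 3.553 mg/L.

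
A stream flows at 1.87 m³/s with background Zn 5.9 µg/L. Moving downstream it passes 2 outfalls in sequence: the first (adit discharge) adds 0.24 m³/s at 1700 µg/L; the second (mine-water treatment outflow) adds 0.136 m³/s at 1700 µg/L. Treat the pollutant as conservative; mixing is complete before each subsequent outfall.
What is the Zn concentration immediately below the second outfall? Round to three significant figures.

Outfall 1: combined Q = 2.110 m³/s; C = (1.870·5.900 + 0.2400·1700)/2.110 = 198.6 µg/L.
Outfall 2: combined Q = 2.246 m³/s; C = (2.110·198.6 + 0.1360·1700)/2.246 = 289.5 µg/L.

290 µg/L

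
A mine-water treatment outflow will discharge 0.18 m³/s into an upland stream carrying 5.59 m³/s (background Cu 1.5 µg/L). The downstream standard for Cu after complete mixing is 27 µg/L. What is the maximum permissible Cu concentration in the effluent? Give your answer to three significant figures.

819 µg/L

At the limit, (Qr·Cr + Qe·Cₑ)/(Qr + Qe) = 27:
Cₑ = (5.770·27 − 5.590·1.500) / 0.1800 = 818.9 µg/L.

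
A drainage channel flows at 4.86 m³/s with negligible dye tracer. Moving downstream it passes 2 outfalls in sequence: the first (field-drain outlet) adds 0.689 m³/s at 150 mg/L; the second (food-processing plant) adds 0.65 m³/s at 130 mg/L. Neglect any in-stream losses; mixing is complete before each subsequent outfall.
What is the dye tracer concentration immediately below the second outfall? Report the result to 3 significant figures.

After outfall 1: Q = 4.860 + 0.6890 = 5.549 m³/s; C = (4.860·0 + 0.6890·150.0)/5.549 = 18.62 mg/L.
After outfall 2: Q = 5.549 + 0.6500 = 6.199 m³/s; C = (5.549·18.62 + 0.6500·130.0)/6.199 = 30.30 mg/L.

30.3 mg/L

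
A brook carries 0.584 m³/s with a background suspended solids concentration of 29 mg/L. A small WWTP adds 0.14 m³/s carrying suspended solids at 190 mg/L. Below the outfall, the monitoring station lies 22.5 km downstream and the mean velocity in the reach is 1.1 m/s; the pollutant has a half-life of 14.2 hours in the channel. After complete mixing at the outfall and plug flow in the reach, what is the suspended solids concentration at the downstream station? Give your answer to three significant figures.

45.6 mg/L

Mass balance: C = (0.5840·29.00 + 0.1400·190.0) / 0.7240 = 43.54/0.7240 = 60.13 mg/L.
Travel time t = 22.5·1000 / 1.1 = 20450 s = 5.682 h.
Half-life 14.2 h → k = ln 2 / 14.2 = 0.04881 h⁻¹ = 1.172 d⁻¹.
After decay, C = 60.13 × e^(−kt) = 60.13 × 0.7578 = 45.57 mg/L.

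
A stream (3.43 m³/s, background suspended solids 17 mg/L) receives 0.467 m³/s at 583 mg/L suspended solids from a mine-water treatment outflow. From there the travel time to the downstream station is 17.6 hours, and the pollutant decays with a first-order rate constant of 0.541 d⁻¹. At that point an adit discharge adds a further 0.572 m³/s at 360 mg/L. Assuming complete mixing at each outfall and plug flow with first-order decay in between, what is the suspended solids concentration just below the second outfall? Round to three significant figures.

Flow-weighted average: C = (3.430·17.00 + 0.4670·583.0) / 3.897 = 330.6/3.897 = 84.83 mg/L; combined flow 3.897 m³/s.
First-order decay: C = 84.83·exp(−k·t) = 84.83·0.6725 = 57.05 mg/L.
Second outfall: C = (3.897·57.05 + 0.5720·360.0)/4.469 = 95.82 mg/L.

95.8 mg/L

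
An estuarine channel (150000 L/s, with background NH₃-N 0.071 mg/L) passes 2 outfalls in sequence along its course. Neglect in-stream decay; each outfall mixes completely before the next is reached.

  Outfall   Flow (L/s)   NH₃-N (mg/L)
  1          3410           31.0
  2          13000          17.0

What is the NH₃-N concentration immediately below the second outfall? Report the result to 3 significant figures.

After outfall 1: Q = 150000 + 3410 = 153400 L/s; C = (150000·0.07100 + 3410·31.00)/153400 = 0.7585 mg/L.
After outfall 2: Q = 153400 + 13000 = 166400 L/s; C = (153400·0.7585 + 13000·17.00)/166400 = 2.027 mg/L.

2.03 mg/L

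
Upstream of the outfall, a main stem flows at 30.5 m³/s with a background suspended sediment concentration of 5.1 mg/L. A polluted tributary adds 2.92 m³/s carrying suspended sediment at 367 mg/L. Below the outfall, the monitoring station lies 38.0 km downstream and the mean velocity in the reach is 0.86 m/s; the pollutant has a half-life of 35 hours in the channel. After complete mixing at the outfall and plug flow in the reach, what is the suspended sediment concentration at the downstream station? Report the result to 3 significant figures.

28.8 mg/L

Conservation of mass: C = (30.50·5.100 + 2.920·367.0) / 33.42 = 1227/33.42 = 36.72 mg/L.
Travel time t = 38.0·1000 / 0.86 = 44190 s = 12.27 h.
Half-life 35 h → k = ln 2 / 35 = 0.01980 h⁻¹ = 0.4753 d⁻¹.
First-order decay: C = 36.72·exp(−k·t) = 36.72·0.7842 = 28.80 mg/L.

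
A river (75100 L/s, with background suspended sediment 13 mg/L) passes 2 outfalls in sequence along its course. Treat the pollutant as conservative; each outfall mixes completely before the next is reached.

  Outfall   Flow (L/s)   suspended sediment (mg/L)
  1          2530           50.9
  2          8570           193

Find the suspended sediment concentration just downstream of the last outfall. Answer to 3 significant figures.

Outfall 1: combined Q = 77630 L/s; C = (75100·13.00 + 2530·50.90)/77630 = 14.24 mg/L.
Outfall 2: combined Q = 86200 L/s; C = (77630·14.24 + 8570·193.0)/86200 = 32.01 mg/L.

32.0 mg/L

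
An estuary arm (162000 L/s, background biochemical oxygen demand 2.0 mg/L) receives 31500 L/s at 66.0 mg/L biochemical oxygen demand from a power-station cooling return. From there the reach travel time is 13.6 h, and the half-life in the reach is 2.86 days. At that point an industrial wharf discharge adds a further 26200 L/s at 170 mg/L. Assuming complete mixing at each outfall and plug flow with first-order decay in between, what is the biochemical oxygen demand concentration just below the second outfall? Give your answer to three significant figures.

29.8 mg/L

Mass balance: C = (162000·2.000 + 31500·66.00) / 193500 = 2403000/193500 = 12.42 mg/L; combined flow 193500 L/s.
Half-life 2.86 d → k = ln 2 / 2.86 = 0.2424 d⁻¹.
Applying C = C₀e^(−kt): 12.42 × 0.8717 = 10.83 mg/L.
At the second outfall, C = (193500·10.83 + 26200·170.0) / (193500 + 26200) = 29.81 mg/L.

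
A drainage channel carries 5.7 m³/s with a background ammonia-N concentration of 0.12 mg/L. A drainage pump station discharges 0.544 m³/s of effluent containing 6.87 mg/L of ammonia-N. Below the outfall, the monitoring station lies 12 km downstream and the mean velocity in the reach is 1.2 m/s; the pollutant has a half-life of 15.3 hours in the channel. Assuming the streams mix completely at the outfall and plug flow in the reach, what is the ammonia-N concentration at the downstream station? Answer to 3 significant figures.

After mixing, C = (5.700·0.1200 + 0.5440·6.870) / 6.244 = 4.421/6.244 = 0.7081 mg/L.
Travel time t = 12·1000 / 1.2 = 10000 s = 2.778 h.
Half-life 15.3 h → k = ln 2 / 15.3 = 0.04530 h⁻¹ = 1.087 d⁻¹.
Applying C = C₀e^(−kt): 0.7081 × 0.8818 = 0.6244 mg/L.

0.624 mg/L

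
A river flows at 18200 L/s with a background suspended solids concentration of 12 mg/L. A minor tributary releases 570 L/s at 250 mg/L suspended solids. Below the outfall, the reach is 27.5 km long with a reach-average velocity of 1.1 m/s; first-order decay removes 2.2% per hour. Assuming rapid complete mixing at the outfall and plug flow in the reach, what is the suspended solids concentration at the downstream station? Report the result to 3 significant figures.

Flow-weighted average: C = (18200·12.00 + 570.0·250.0) / 18770 = 360900/18770 = 19.23 mg/L.
Travel time t = 27.5·1000 / 1.1 = 25000 s = 6.944 h.
2.2%/h lost → k = −ln(1 − 0.022) = 0.02225 h⁻¹.
Applying C = C₀e^(−kt): 19.23 × 0.8569 = 16.48 mg/L.

16.5 mg/L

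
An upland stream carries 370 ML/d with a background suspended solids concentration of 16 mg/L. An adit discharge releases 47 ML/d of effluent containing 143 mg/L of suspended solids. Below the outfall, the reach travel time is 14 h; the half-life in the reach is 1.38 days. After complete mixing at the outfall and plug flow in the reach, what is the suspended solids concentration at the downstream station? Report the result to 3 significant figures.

Mixed concentration C = ΣQC/ΣQ = (370.0·16.00 + 47.00·143.0) / 417.0 = 12640/417.0 = 30.31 mg/L.
Half-life 1.38 d → k = ln 2 / 1.38 = 0.5023 d⁻¹.
After decay, C = 30.31 × e^(−kt) = 30.31 × 0.7460 = 22.62 mg/L.

22.6 mg/L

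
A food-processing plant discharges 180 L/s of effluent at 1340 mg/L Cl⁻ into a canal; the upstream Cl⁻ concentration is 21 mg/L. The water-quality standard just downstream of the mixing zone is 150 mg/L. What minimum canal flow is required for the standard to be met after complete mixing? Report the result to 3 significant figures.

1660 L/s

Set C_mix = 150: (Q·21.00 + 180.0·1340) / (Q + 180.0) = 150
→ Q = 180.0·(1340 − 150)/(150 − 21.00) = 1660 L/s.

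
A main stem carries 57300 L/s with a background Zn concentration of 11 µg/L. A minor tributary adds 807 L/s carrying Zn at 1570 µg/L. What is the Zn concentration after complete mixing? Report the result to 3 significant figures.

32.7 µg/L

Flow-weighted average: C = (57300·11.00 + 807.0·1570) / 58110 = 1897000/58110 = 32.65 µg/L.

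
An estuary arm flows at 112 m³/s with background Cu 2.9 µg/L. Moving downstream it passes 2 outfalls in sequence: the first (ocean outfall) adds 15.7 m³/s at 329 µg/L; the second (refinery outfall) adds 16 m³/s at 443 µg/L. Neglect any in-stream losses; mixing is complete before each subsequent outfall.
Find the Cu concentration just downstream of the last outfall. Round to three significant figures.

After outfall 1: Q = 112.0 + 15.70 = 127.7 m³/s; C = (112.0·2.900 + 15.70·329.0)/127.7 = 42.99 µg/L.
After outfall 2: Q = 127.7 + 16.00 = 143.7 m³/s; C = (127.7·42.99 + 16.00·443.0)/143.7 = 87.53 µg/L.

87.5 µg/L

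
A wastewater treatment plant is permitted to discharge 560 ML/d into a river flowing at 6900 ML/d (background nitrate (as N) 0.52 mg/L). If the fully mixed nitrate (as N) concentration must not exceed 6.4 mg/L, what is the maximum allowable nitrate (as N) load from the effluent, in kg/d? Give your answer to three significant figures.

Mass balance at the limit: 6900·0.5200 + 560.0·Cₑ = 7460·6.4 → Cₑ = 78.85 mg/L.
560.0 ML/d = 6.481 m³/s. Load = 6.481 m³/s × 78.85 g/m³ × 86 400 s/d = 44160 kg/d.

44200 kg/d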